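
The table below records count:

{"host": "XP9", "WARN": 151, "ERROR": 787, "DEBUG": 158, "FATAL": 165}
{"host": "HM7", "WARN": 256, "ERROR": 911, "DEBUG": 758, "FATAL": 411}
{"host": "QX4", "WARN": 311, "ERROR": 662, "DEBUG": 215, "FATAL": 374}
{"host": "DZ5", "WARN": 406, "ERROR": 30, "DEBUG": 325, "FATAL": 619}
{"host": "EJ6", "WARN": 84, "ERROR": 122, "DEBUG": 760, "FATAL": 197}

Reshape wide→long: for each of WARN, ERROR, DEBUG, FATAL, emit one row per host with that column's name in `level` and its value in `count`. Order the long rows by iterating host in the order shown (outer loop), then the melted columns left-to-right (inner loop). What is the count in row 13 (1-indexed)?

20 rows total (5 × 4). Row 13: index ⌊(13-1)/4⌋ = 3 into host → DZ5; (13-1) mod 4 = 0 into the melted columns → WARN.
So row 13 is (DZ5, WARN, 406); count = 406.

406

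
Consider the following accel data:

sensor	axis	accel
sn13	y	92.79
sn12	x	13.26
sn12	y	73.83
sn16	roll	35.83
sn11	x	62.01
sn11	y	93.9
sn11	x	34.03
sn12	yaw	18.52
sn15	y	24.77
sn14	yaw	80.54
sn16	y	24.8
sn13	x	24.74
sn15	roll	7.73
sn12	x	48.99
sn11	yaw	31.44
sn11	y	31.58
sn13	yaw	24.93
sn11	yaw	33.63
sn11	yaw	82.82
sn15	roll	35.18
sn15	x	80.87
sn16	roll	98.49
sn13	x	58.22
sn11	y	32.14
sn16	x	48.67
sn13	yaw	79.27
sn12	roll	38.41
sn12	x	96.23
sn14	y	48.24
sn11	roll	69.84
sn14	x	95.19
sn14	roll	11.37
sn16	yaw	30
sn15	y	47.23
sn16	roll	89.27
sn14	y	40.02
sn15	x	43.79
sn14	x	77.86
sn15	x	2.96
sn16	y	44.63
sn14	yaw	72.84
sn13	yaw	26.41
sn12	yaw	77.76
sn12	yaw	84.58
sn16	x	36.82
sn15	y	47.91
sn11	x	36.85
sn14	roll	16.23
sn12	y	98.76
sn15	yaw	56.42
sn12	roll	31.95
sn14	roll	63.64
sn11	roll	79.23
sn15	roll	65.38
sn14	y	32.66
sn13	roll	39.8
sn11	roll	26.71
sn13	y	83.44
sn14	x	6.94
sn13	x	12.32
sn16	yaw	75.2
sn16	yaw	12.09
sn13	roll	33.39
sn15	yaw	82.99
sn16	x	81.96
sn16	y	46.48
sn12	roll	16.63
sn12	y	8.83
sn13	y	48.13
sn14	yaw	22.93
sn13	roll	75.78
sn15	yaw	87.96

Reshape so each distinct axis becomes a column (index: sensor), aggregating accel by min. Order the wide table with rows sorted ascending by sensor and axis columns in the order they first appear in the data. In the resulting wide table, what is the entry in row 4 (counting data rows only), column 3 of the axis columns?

11.37

With rows sorted ascending by sensor, row 4 is sensor=sn14. axis columns in first-appearance order: y, x, roll, yaw; column 3 is roll.
Long rows with sensor=sn14, axis=roll: min(11.37, 16.23, 63.64) = 11.37.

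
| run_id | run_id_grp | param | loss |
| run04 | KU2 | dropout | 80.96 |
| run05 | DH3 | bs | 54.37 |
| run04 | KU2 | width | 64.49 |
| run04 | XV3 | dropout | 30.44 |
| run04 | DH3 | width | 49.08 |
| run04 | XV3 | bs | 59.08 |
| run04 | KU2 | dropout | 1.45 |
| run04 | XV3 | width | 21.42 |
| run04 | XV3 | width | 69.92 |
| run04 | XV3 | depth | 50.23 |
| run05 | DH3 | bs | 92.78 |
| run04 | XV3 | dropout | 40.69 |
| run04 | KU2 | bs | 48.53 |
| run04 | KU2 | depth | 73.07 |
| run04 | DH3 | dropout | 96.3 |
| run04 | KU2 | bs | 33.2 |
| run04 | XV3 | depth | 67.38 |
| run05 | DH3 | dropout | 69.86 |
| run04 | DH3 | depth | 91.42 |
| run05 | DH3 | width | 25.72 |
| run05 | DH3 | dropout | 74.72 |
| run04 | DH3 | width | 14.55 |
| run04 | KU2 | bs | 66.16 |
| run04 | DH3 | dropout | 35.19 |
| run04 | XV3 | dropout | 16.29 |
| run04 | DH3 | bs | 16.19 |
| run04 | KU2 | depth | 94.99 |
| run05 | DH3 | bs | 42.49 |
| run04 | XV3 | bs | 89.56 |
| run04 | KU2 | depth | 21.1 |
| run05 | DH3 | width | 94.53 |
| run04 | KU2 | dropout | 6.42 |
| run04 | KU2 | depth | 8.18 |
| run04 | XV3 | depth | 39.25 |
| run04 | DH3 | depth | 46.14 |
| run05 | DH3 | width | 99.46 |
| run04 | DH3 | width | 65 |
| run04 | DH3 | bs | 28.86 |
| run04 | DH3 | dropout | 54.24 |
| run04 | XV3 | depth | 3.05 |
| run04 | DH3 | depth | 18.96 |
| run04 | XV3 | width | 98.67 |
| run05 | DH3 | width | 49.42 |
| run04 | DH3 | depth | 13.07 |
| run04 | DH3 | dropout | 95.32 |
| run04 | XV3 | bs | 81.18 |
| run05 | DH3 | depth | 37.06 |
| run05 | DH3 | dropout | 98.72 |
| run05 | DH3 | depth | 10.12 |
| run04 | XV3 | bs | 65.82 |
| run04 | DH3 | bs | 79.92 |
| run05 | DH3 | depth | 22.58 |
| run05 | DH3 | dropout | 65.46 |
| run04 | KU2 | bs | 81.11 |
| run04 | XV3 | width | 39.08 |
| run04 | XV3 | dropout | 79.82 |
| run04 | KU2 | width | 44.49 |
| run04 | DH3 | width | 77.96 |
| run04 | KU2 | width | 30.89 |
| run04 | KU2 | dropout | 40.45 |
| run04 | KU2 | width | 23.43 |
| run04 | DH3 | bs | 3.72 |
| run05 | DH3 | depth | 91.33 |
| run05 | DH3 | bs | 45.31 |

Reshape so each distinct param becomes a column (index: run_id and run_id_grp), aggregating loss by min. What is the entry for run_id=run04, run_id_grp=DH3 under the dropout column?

Rows with run_id=run04, run_id_grp=DH3 and param=dropout: loss values are 96.3, 35.19, 54.24, 95.32.
min(96.3, 35.19, 54.24, 95.32) = 35.19.

35.19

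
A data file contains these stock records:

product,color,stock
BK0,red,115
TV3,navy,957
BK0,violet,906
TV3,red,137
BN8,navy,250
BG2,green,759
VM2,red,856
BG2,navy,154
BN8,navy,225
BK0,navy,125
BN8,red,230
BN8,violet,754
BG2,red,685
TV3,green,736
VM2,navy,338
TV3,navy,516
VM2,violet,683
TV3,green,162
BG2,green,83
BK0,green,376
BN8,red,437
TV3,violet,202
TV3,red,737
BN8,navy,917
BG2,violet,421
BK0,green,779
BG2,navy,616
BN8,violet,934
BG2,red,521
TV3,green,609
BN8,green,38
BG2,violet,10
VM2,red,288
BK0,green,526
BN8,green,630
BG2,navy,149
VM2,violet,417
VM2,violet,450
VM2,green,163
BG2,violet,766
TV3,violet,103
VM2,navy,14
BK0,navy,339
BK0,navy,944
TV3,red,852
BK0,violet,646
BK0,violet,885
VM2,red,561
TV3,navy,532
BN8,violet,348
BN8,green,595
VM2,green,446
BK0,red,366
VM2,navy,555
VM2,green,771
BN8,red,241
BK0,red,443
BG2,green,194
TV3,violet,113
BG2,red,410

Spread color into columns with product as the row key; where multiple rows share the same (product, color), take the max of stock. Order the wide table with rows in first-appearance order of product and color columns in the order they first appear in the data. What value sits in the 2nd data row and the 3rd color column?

With rows in first-appearance order of product, row 2 is product=TV3. color columns in first-appearance order: red, navy, violet, green; column 3 is violet.
Long rows with product=TV3, color=violet: max(202, 103, 113) = 202.

202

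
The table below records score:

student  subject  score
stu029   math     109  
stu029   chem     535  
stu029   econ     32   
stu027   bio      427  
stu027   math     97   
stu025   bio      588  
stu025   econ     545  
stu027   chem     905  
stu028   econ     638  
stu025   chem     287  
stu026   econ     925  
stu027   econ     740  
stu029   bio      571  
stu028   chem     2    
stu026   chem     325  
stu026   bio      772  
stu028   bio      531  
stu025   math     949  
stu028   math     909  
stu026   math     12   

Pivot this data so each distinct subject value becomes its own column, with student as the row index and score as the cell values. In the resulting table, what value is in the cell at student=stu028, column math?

909

Wide layout: rows indexed by student, columns are the 4 distinct subject values (math, chem, econ, bio).
Cell (student=stu028, subject=math) draws from the long row where student=stu028 and subject=math, which has score=909.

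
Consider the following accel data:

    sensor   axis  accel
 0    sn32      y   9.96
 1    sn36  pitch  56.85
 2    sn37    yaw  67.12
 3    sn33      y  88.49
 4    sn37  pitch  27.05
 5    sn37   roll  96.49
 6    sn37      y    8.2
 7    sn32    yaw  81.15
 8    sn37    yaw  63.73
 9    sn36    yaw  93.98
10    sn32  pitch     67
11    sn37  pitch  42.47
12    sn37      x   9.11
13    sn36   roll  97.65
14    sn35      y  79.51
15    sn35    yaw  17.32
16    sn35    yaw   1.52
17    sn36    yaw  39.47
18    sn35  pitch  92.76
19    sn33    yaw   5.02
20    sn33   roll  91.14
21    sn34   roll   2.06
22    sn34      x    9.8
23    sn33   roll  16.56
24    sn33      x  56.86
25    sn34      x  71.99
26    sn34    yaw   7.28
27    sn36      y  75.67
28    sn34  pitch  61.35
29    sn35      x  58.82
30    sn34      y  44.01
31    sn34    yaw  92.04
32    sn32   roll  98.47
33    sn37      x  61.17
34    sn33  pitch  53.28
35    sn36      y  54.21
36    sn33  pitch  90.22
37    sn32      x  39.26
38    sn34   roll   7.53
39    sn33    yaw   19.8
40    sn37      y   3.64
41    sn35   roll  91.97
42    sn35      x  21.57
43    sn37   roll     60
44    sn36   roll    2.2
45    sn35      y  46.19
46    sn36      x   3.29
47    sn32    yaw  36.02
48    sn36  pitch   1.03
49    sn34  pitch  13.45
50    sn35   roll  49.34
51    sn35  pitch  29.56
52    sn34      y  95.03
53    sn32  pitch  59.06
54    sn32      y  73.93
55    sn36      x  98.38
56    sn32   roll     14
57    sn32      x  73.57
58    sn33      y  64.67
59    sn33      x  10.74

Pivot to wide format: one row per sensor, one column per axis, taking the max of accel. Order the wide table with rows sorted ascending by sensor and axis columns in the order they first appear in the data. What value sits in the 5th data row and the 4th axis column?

With rows sorted ascending by sensor, row 5 is sensor=sn36. axis columns in first-appearance order: y, pitch, yaw, roll, x; column 4 is roll.
Long rows with sensor=sn36, axis=roll: max(97.65, 2.2) = 97.65.

97.65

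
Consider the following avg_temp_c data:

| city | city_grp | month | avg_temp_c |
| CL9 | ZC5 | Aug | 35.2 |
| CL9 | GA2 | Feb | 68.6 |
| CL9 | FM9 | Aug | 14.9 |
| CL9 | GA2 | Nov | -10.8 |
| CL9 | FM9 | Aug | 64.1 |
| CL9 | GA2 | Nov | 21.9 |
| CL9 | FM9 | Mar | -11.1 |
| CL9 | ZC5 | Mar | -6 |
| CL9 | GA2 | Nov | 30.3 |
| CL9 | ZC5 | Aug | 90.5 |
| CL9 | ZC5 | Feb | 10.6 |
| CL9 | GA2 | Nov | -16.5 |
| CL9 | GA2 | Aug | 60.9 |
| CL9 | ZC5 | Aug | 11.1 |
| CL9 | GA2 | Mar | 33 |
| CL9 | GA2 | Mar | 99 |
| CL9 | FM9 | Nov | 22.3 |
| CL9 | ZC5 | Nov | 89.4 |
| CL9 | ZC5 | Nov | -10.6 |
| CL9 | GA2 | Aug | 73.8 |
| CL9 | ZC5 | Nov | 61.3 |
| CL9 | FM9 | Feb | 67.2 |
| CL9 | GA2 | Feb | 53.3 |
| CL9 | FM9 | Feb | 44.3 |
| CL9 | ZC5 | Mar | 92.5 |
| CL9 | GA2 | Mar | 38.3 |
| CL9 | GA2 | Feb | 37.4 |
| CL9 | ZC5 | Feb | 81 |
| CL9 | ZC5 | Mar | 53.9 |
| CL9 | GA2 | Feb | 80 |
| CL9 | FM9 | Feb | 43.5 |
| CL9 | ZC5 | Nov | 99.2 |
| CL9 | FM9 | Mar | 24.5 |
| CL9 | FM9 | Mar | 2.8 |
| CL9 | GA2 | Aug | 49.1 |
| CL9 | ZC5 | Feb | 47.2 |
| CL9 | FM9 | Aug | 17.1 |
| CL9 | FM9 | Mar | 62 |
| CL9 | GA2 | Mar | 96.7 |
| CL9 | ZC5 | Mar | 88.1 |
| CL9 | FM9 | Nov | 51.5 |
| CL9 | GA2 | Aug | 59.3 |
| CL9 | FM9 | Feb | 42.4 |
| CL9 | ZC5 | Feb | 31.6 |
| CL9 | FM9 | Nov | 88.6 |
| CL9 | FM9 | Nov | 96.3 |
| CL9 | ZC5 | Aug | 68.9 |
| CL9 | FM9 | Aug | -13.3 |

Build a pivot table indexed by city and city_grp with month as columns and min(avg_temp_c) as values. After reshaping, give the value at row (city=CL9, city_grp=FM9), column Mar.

-11.1

Rows with city=CL9, city_grp=FM9 and month=Mar: avg_temp_c values are -11.1, 24.5, 2.8, 62.
min(-11.1, 24.5, 2.8, 62) = -11.1.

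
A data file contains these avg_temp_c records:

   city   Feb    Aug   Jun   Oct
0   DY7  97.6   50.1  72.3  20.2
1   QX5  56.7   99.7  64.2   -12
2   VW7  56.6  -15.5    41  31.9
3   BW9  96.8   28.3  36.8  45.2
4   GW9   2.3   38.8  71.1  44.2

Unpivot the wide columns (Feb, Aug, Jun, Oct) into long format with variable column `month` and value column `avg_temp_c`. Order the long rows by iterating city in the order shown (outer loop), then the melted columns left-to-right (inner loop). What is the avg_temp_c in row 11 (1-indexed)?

41

20 rows total (5 × 4). Row 11: index ⌊(11-1)/4⌋ = 2 into city → VW7; (11-1) mod 4 = 2 into the melted columns → Jun.
So row 11 is (VW7, Jun, 41); avg_temp_c = 41.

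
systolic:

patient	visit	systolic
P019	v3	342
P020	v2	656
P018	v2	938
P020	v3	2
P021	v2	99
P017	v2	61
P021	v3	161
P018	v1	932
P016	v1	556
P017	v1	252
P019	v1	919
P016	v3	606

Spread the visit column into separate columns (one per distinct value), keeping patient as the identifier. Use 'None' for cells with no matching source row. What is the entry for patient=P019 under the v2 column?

None

No long-format row has patient=P019 and visit=v2, so the cell is None.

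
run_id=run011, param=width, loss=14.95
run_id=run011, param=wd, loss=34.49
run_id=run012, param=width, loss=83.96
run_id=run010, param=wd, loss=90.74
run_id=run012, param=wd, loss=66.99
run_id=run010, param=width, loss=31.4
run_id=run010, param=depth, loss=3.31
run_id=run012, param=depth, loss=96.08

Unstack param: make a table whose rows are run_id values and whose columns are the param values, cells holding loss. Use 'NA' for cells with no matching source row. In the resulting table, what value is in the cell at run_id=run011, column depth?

NA

No long-format row has run_id=run011 and param=depth, so the cell is NA.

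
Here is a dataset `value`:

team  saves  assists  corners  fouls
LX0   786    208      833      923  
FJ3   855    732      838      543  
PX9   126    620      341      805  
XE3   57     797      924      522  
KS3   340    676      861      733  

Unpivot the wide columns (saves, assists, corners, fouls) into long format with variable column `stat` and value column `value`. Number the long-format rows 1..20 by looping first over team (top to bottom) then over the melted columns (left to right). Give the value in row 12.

20 rows total (5 × 4). Row 12: index ⌊(12-1)/4⌋ = 2 into team → PX9; (12-1) mod 4 = 3 into the melted columns → fouls.
So row 12 is (PX9, fouls, 805); value = 805.

805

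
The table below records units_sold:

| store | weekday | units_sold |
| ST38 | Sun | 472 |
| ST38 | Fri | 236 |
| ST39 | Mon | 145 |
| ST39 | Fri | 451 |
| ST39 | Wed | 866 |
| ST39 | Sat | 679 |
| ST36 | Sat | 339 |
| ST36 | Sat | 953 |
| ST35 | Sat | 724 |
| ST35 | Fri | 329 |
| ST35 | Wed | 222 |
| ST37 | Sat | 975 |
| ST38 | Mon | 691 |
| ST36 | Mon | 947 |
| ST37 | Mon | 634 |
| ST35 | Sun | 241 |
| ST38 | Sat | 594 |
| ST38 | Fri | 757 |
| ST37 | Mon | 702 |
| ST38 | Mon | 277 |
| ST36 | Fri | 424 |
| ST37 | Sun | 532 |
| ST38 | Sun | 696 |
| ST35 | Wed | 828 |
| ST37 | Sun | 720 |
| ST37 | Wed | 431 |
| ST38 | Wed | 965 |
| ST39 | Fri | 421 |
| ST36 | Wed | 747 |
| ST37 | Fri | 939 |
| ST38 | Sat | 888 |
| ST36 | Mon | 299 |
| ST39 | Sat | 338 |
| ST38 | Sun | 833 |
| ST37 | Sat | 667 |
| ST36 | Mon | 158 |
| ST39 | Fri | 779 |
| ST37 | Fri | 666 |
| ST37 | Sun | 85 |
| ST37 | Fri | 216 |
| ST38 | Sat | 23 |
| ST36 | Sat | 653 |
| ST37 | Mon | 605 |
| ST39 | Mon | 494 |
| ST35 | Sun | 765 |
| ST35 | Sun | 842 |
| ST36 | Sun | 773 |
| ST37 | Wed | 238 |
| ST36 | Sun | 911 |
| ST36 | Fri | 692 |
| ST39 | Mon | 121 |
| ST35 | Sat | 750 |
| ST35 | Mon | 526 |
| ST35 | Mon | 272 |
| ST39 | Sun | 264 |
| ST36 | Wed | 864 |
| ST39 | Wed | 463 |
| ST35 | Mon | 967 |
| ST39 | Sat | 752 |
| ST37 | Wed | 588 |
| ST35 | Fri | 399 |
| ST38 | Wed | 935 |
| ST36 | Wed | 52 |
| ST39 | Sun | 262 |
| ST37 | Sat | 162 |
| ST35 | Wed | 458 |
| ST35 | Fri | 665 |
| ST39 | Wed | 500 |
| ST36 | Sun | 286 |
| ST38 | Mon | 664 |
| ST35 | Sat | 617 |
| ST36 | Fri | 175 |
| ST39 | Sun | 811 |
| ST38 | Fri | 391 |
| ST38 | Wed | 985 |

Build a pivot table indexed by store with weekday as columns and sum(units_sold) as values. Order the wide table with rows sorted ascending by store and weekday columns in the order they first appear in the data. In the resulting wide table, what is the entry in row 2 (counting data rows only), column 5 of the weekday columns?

1945

With rows sorted ascending by store, row 2 is store=ST36. weekday columns in first-appearance order: Sun, Fri, Mon, Wed, Sat; column 5 is Sat.
Long rows with store=ST36, weekday=Sat: 339 + 953 + 653 = 1945.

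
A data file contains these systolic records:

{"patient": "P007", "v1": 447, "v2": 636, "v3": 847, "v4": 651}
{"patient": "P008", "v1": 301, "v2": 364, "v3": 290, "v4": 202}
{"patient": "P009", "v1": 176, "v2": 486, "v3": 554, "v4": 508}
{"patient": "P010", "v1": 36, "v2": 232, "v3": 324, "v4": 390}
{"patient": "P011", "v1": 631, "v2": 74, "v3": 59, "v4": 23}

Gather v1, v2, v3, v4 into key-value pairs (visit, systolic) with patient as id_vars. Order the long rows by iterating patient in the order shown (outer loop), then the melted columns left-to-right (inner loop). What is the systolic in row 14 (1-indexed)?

20 rows total (5 × 4). Row 14: index ⌊(14-1)/4⌋ = 3 into patient → P010; (14-1) mod 4 = 1 into the melted columns → v2.
So row 14 is (P010, v2, 232); systolic = 232.

232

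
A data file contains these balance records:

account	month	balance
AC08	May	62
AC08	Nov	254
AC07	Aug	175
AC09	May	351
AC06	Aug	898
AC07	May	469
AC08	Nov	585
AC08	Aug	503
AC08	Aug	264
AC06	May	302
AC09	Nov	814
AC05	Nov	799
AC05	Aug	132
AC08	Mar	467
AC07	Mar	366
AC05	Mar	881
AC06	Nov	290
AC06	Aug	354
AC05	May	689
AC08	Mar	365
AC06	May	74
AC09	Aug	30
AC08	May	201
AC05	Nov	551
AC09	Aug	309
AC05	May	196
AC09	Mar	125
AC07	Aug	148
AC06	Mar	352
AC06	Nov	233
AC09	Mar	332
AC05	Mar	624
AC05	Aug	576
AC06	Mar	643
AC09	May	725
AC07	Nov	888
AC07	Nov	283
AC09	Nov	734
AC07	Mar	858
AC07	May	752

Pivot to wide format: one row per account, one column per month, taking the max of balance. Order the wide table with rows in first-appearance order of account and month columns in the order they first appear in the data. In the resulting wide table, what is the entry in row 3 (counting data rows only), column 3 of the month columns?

With rows in first-appearance order of account, row 3 is account=AC09. month columns in first-appearance order: May, Nov, Aug, Mar; column 3 is Aug.
Long rows with account=AC09, month=Aug: max(30, 309) = 309.

309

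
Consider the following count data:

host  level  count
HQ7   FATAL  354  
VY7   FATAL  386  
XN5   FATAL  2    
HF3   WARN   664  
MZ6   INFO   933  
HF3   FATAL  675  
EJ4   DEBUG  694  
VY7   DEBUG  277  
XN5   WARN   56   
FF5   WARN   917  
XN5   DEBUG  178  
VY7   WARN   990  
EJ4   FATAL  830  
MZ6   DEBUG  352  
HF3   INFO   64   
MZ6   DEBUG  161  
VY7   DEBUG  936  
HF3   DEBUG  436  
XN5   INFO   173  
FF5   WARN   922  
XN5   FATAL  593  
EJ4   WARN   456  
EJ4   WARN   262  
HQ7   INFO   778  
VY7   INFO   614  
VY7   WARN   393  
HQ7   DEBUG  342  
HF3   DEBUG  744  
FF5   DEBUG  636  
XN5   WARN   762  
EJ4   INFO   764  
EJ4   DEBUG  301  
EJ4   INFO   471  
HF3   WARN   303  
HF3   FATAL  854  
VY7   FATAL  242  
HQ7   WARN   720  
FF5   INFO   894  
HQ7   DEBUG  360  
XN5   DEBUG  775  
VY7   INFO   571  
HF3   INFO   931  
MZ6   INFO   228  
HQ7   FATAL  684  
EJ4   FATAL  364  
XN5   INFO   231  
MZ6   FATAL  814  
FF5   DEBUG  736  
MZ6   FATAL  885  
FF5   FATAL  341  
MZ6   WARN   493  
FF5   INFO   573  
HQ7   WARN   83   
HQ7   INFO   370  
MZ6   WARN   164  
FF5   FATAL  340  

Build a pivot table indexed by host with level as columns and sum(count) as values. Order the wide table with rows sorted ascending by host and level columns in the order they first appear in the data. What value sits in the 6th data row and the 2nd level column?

With rows sorted ascending by host, row 6 is host=VY7. level columns in first-appearance order: FATAL, WARN, INFO, DEBUG; column 2 is WARN.
Long rows with host=VY7, level=WARN: 990 + 393 = 1383.

1383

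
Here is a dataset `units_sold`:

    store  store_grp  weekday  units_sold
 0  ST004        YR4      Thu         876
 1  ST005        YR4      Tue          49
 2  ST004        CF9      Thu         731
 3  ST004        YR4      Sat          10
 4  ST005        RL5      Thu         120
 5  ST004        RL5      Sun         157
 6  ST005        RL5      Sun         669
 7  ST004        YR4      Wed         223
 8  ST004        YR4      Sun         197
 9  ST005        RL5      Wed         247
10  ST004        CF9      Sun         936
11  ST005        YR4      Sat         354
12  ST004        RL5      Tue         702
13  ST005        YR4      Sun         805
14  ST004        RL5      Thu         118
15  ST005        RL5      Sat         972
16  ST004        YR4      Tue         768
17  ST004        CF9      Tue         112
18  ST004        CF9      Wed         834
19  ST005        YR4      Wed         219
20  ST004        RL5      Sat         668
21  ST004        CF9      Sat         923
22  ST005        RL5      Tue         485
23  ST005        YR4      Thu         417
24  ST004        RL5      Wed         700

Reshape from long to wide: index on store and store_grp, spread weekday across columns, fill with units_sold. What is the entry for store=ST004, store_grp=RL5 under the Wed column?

700

Wide layout: rows indexed by store and store_grp, columns are the 5 distinct weekday values (Thu, Tue, Sat, Sun, Wed).
Cell (store=ST004, store_grp=RL5, weekday=Wed) draws from the long row where store=ST004, store_grp=RL5 and weekday=Wed, which has units_sold=700.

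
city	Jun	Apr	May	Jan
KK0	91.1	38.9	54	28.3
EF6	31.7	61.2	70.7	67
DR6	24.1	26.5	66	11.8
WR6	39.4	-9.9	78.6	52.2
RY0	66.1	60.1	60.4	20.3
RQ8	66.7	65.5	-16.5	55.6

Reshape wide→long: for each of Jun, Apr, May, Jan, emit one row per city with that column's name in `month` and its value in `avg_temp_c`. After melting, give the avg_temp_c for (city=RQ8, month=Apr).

Unpivoting turns each (city, wide-column) pair into one long row.
The wide cell at row RQ8, column Apr holds 65.5, so the long row (RQ8, Apr) has avg_temp_c=65.5.

65.5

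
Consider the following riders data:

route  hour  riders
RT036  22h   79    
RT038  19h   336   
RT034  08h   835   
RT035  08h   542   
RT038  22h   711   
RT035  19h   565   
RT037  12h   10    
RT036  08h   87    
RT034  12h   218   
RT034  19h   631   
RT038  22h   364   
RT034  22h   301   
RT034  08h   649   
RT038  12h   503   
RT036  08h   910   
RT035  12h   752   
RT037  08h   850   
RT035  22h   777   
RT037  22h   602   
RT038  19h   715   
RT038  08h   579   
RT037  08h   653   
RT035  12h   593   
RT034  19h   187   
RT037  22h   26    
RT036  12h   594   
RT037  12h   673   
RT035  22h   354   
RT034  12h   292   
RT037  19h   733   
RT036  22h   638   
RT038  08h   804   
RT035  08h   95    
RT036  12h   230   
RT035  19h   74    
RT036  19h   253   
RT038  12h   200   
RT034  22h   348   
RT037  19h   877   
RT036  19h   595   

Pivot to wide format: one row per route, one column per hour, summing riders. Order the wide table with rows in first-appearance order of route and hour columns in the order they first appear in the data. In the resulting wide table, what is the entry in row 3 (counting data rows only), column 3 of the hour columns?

1484

With rows in first-appearance order of route, row 3 is route=RT034. hour columns in first-appearance order: 22h, 19h, 08h, 12h; column 3 is 08h.
Long rows with route=RT034, hour=08h: 835 + 649 = 1484.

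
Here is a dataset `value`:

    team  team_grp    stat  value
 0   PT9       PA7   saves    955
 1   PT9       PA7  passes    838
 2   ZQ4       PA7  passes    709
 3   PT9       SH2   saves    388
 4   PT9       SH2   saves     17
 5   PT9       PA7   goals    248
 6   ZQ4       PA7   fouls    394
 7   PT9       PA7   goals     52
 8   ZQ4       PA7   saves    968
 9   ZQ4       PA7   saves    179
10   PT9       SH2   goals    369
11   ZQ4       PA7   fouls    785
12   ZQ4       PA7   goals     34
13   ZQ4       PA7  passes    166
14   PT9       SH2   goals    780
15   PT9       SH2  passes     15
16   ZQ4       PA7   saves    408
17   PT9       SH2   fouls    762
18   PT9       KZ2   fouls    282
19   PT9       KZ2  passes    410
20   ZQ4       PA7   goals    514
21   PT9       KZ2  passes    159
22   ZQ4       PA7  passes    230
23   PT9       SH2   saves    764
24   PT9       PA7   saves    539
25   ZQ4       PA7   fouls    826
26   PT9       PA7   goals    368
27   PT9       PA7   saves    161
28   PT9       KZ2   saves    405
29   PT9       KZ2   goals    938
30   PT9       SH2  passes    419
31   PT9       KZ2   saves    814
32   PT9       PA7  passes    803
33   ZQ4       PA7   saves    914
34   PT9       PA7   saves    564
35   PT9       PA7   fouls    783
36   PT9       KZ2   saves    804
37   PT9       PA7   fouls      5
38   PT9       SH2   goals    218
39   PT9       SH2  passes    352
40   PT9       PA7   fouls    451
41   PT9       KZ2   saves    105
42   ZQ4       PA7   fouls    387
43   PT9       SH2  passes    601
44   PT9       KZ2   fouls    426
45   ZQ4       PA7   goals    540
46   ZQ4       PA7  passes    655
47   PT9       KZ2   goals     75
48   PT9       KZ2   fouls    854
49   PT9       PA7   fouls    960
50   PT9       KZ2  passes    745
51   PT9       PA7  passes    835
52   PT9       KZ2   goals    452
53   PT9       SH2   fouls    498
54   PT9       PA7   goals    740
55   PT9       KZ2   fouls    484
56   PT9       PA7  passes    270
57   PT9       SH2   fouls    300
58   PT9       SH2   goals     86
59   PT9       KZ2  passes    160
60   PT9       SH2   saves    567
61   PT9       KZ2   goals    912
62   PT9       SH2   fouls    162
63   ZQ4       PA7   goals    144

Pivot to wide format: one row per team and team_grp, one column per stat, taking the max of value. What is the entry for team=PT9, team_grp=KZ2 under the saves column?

Rows with team=PT9, team_grp=KZ2 and stat=saves: value values are 405, 814, 804, 105.
max(405, 814, 804, 105) = 814.

814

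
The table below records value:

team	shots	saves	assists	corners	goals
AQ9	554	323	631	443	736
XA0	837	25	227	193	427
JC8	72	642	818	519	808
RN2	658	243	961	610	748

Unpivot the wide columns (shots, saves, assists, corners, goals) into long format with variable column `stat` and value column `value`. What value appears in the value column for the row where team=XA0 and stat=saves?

Unpivoting turns each (team, wide-column) pair into one long row.
The wide cell at row XA0, column saves holds 25, so the long row (XA0, saves) has value=25.

25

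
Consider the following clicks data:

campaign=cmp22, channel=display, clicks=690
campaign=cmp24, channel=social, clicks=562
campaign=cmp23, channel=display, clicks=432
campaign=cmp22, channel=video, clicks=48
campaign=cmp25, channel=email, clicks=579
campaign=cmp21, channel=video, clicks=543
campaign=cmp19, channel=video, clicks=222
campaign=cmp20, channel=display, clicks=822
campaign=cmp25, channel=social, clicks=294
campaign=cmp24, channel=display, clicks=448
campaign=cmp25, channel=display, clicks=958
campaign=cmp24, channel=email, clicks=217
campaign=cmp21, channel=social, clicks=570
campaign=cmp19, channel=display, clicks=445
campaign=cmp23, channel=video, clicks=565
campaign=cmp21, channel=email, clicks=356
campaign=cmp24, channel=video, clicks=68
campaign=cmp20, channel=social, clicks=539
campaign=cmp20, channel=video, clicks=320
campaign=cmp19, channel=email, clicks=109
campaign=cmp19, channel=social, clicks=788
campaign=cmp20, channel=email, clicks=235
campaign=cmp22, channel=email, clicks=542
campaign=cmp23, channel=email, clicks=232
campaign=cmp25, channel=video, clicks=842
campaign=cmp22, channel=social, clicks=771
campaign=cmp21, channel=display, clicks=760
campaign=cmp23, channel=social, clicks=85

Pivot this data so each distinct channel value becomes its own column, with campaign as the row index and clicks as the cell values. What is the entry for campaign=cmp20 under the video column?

Wide layout: rows indexed by campaign, columns are the 4 distinct channel values (display, social, video, email).
Cell (campaign=cmp20, channel=video) draws from the long row where campaign=cmp20 and channel=video, which has clicks=320.

320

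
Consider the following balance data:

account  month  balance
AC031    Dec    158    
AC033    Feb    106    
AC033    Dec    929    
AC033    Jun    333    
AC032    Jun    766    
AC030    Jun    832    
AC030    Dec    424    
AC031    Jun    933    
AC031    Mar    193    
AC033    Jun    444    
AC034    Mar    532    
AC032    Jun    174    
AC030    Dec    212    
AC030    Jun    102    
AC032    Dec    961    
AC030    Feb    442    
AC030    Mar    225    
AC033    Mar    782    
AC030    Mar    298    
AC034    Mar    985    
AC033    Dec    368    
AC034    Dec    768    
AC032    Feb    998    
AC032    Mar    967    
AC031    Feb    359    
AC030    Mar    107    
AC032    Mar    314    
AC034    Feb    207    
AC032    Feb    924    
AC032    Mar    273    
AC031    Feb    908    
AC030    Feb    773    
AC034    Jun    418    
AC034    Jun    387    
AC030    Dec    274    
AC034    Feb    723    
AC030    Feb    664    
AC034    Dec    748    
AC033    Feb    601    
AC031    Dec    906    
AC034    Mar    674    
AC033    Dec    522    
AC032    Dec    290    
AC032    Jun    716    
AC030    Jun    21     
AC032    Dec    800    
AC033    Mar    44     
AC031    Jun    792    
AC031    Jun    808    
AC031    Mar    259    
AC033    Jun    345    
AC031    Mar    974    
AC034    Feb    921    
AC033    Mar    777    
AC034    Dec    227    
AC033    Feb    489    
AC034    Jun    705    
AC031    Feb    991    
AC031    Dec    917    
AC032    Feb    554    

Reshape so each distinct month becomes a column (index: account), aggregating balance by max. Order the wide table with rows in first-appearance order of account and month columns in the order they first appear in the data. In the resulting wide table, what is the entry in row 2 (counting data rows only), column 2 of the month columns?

601

With rows in first-appearance order of account, row 2 is account=AC033. month columns in first-appearance order: Dec, Feb, Jun, Mar; column 2 is Feb.
Long rows with account=AC033, month=Feb: max(106, 601, 489) = 601.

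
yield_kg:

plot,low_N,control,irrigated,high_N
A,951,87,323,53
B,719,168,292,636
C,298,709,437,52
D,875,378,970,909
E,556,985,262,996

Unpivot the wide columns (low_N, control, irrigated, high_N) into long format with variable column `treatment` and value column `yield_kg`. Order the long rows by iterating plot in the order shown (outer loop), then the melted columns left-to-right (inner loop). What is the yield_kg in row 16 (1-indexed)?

20 rows total (5 × 4). Row 16: index ⌊(16-1)/4⌋ = 3 into plot → D; (16-1) mod 4 = 3 into the melted columns → high_N.
So row 16 is (D, high_N, 909); yield_kg = 909.

909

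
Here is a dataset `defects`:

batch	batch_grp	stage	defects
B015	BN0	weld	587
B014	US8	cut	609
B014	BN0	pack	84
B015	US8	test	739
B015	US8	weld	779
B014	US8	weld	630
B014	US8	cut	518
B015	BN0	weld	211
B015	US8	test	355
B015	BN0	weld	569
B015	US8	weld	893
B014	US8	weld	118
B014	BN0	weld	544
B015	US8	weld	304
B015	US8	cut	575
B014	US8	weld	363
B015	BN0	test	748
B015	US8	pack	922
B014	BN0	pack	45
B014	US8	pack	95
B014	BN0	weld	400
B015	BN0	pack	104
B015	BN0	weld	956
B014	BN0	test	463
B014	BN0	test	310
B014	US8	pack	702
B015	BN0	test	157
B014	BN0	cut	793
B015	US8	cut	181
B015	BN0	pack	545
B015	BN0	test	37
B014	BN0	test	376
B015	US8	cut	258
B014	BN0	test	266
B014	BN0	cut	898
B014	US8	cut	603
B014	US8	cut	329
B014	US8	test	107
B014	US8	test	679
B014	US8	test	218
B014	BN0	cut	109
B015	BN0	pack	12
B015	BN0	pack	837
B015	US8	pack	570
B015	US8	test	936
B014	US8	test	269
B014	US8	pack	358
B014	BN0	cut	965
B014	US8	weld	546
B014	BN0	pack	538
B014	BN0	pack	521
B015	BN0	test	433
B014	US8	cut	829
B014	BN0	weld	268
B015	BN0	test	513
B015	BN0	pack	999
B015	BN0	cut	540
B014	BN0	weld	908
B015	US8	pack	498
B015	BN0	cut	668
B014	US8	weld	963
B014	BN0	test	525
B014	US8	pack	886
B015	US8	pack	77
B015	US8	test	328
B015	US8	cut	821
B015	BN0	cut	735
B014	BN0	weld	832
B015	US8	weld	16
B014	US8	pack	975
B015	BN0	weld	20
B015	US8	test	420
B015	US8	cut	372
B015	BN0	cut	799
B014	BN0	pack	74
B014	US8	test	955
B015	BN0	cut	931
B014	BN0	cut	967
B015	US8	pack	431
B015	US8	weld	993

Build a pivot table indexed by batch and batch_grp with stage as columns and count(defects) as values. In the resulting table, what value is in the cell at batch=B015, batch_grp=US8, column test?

Rows with batch=B015, batch_grp=US8 and stage=test: defects values are 739, 355, 936, 328, 420.
5 rows match — count = 5.

5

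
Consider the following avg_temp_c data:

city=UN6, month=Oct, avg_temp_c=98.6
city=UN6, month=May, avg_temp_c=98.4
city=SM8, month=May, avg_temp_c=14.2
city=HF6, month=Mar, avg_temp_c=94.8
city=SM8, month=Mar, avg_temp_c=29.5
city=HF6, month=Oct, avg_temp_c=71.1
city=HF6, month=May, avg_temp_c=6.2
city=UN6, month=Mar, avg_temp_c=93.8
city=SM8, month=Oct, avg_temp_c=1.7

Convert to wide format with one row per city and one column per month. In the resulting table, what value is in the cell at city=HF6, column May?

6.2

Wide layout: rows indexed by city, columns are the 3 distinct month values (Oct, May, Mar).
Cell (city=HF6, month=May) draws from the long row where city=HF6 and month=May, which has avg_temp_c=6.2.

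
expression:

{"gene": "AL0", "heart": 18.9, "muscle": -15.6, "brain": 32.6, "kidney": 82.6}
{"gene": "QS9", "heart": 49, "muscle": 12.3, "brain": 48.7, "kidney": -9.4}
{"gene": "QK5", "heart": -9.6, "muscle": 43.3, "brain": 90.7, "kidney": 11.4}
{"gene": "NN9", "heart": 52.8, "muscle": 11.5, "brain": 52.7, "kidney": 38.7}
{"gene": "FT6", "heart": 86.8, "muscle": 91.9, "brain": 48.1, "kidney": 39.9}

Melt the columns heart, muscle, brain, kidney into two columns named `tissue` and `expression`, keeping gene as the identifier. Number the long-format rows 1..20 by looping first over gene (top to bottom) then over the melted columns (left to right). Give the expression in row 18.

20 rows total (5 × 4). Row 18: index ⌊(18-1)/4⌋ = 4 into gene → FT6; (18-1) mod 4 = 1 into the melted columns → muscle.
So row 18 is (FT6, muscle, 91.9); expression = 91.9.

91.9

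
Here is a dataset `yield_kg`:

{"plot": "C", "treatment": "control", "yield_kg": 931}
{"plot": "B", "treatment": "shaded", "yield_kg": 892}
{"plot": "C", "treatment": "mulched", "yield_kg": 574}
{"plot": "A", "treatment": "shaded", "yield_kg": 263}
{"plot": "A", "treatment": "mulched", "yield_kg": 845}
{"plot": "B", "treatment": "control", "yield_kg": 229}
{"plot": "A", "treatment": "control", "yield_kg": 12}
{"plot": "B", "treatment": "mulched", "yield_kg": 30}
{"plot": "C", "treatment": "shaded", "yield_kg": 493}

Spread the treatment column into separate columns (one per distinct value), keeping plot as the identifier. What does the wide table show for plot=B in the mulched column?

Wide layout: rows indexed by plot, columns are the 3 distinct treatment values (control, shaded, mulched).
Cell (plot=B, treatment=mulched) draws from the long row where plot=B and treatment=mulched, which has yield_kg=30.

30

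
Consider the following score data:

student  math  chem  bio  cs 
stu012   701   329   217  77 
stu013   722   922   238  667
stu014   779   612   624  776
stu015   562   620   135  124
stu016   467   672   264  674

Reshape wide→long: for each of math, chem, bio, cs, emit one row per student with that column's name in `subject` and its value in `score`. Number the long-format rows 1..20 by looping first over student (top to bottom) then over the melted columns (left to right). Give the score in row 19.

264

20 rows total (5 × 4). Row 19: index ⌊(19-1)/4⌋ = 4 into student → stu016; (19-1) mod 4 = 2 into the melted columns → bio.
So row 19 is (stu016, bio, 264); score = 264.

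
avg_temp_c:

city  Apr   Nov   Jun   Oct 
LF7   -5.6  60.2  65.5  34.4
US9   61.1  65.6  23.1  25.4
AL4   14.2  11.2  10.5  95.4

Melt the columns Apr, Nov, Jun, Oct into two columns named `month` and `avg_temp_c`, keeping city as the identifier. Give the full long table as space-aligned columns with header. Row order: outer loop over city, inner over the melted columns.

Each (city, column) pair becomes one row: 3 × 4 = 12 rows.
For example, (LF7, Apr) → avg_temp_c=-5.6.

city  month  avg_temp_c
LF7   Apr    -5.6      
LF7   Nov    60.2      
LF7   Jun    65.5      
LF7   Oct    34.4      
US9   Apr    61.1      
US9   Nov    65.6      
US9   Jun    23.1      
US9   Oct    25.4      
AL4   Apr    14.2      
AL4   Nov    11.2      
AL4   Jun    10.5      
AL4   Oct    95.4      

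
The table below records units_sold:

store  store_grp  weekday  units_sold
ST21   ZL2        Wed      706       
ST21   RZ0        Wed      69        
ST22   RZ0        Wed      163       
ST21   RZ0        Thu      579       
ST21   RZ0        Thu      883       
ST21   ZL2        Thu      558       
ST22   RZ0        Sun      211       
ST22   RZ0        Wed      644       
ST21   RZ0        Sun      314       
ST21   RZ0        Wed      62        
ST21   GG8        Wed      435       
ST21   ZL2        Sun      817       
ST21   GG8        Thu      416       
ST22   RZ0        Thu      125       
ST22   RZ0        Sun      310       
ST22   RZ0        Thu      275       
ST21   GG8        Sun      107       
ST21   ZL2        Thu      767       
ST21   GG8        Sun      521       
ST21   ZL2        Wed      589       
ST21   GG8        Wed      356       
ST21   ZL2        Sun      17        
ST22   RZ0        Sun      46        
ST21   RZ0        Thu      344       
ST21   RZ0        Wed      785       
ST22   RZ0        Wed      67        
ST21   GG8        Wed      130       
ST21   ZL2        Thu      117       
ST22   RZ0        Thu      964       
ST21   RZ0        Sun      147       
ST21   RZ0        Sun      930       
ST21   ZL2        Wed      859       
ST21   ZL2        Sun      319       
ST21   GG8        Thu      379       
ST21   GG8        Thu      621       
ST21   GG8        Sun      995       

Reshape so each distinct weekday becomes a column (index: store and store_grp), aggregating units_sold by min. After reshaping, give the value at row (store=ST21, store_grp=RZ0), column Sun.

147

Rows with store=ST21, store_grp=RZ0 and weekday=Sun: units_sold values are 314, 147, 930.
min(314, 147, 930) = 147.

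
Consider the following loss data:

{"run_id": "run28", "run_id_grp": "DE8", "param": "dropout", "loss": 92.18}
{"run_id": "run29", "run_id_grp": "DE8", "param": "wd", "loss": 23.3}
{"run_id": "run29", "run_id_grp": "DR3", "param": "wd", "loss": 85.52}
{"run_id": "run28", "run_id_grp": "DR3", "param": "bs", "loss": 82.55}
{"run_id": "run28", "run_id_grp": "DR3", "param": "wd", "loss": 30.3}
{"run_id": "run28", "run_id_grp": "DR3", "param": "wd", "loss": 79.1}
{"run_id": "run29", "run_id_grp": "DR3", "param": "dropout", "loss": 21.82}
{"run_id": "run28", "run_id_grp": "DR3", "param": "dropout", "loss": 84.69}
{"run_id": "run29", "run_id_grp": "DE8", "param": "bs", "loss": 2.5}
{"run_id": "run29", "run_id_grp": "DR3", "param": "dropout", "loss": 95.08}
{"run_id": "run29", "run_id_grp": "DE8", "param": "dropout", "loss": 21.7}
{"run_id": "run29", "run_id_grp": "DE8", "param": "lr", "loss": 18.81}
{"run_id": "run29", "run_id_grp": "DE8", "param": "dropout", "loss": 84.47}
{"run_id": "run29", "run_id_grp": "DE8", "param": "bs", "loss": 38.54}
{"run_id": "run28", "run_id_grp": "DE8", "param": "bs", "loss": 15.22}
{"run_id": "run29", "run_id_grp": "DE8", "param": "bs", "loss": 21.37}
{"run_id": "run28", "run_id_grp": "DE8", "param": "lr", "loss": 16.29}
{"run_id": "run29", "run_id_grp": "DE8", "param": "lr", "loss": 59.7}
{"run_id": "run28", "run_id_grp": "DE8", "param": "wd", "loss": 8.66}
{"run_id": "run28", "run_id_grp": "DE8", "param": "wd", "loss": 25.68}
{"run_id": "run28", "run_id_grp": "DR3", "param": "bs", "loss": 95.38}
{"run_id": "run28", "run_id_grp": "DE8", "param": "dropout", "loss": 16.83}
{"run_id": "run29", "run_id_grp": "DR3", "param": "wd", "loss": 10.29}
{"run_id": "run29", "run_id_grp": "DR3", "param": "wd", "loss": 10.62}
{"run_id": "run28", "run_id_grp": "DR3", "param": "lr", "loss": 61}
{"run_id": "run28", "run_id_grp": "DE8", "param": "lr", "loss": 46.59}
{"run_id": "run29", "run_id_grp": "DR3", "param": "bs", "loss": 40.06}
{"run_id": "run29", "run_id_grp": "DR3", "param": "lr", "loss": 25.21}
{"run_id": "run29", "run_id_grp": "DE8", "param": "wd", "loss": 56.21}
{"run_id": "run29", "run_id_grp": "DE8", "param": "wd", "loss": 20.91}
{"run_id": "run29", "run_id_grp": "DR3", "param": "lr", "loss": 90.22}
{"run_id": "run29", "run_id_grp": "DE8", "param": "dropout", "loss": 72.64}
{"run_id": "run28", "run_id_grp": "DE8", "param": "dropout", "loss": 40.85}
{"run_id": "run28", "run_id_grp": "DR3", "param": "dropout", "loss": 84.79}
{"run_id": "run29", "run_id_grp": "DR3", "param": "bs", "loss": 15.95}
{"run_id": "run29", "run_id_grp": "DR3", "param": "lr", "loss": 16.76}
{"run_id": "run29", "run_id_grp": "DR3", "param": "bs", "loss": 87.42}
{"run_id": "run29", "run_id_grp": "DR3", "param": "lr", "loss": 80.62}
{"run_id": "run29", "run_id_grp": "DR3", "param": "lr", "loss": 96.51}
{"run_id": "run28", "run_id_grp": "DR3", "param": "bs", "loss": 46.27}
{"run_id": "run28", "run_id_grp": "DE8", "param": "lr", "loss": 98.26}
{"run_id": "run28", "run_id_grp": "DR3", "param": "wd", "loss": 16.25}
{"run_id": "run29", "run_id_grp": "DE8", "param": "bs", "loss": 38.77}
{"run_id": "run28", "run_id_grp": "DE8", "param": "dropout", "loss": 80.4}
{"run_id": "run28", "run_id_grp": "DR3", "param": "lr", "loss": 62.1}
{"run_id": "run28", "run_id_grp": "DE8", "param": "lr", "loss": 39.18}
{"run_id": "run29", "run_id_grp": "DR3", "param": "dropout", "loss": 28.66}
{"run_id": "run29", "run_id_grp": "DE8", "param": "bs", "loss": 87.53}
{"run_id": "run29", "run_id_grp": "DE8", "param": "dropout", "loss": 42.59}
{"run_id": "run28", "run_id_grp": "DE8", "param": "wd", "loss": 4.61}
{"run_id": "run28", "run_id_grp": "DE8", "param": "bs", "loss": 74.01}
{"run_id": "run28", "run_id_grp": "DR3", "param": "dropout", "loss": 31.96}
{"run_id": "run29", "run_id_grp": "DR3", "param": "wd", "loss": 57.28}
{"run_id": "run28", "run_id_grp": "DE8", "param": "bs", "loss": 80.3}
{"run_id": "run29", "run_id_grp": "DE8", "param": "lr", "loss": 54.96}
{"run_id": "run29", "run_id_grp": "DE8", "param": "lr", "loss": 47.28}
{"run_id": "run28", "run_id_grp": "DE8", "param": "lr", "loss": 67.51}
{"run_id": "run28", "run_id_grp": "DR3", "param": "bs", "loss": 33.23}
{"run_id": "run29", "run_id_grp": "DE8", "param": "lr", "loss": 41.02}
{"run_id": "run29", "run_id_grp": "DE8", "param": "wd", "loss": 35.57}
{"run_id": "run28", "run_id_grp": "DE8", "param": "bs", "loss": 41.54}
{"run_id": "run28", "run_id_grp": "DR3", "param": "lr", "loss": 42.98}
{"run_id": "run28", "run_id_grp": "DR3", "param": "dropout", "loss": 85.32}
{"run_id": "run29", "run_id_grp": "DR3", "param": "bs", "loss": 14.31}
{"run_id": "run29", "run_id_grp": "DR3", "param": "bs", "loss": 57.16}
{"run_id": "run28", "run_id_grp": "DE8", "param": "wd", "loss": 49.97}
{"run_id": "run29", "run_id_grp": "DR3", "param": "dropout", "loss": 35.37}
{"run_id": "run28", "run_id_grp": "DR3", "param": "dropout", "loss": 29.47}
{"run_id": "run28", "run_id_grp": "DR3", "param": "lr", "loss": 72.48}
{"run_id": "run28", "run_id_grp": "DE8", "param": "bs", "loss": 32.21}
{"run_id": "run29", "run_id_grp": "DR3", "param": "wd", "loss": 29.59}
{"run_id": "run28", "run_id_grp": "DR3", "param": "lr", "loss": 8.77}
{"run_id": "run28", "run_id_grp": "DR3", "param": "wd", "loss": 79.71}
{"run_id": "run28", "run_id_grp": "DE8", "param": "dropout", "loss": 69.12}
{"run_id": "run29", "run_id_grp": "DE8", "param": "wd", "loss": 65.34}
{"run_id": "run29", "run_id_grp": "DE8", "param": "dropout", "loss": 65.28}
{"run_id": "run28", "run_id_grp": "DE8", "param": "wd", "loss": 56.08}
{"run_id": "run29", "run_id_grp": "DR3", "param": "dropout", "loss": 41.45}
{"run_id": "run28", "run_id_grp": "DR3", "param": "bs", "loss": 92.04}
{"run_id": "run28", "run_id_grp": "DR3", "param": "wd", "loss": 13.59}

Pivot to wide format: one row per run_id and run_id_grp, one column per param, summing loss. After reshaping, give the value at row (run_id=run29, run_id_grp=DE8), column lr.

221.77

Rows with run_id=run29, run_id_grp=DE8 and param=lr: loss values are 18.81, 59.7, 54.96, 47.28, 41.02.
18.81 + 59.7 + 54.96 + 47.28 + 41.02 = 221.77.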